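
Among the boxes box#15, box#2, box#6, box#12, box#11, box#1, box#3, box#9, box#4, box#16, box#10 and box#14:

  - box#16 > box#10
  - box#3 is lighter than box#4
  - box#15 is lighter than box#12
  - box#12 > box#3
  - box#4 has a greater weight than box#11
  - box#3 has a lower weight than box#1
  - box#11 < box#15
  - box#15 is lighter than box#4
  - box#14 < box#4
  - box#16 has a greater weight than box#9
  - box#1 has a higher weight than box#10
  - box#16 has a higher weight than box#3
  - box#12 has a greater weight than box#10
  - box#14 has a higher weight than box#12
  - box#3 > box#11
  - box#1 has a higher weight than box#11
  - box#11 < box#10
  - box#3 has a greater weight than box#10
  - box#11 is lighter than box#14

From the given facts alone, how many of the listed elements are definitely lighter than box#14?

5

Directly below box#14: box#11, box#12.
One step further: box#10, box#3, box#15 (5 so far).
No other element is forced below box#14 by the given relations, so the count is 5.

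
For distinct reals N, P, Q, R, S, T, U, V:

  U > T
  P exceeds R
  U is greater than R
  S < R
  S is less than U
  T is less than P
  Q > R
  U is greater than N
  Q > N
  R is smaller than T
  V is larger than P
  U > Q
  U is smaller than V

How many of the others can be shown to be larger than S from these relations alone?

Directly above S: R, U.
One step further: T, Q, P, V (6 so far).
No other element is forced above S by the given relations, so the count is 6.

6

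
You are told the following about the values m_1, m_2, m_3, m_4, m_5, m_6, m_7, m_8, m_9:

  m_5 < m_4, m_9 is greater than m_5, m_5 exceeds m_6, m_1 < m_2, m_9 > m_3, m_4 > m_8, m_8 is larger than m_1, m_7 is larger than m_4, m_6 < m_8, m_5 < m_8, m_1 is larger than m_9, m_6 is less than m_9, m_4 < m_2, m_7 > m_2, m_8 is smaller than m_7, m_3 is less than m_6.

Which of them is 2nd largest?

m_2

Piecing the relations together gives one ordering: m_3 < m_6 < m_5 < m_9 < m_1 < m_8 < m_4 < m_2 < m_7.
Counting 2 from the largest end gives m_2.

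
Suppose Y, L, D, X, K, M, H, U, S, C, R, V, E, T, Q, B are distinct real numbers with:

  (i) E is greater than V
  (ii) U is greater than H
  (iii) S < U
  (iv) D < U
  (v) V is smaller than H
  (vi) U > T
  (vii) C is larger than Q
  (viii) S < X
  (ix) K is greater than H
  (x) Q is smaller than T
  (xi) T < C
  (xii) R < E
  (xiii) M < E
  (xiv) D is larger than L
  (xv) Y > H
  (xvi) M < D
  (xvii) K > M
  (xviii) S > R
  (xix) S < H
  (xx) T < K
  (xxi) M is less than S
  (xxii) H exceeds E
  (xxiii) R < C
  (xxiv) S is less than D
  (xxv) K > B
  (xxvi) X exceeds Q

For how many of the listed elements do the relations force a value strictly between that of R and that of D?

1

Chaining upward from R reaches: E, S, H, K, U, X, C, Y.
Chaining downward from D reaches: M, S, L.
Strictly between R and D are those in both lists: S — 1 element.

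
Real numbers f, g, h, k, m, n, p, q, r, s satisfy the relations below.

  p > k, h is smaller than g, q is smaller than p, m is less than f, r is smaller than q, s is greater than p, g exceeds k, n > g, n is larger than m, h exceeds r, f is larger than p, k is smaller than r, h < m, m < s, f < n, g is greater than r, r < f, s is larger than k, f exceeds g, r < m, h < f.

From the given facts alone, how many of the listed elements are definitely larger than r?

From r the given relations immediately reach h, g, q, m, f.
From those, p, s, n — 8 in total.
No other element is forced above r by the given relations, so the count is 8.

8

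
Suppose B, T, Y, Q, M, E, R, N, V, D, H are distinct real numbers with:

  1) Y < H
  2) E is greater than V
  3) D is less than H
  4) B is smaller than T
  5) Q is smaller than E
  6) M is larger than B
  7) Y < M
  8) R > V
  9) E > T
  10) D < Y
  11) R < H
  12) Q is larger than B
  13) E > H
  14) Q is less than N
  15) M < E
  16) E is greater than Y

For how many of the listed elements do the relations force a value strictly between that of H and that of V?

1

Chaining upward from V reaches: R, E.
Chaining downward from H reaches: D, R, Y.
Strictly between V and H are those in both lists: R — 1 element.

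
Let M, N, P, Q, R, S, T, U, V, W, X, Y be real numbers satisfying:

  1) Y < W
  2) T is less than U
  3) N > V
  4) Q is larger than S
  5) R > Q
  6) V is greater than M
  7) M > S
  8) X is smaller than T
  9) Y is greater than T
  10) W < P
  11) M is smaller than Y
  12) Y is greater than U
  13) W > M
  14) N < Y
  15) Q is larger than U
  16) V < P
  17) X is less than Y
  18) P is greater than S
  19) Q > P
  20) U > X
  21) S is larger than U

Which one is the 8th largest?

The consecutive relations fix a unique order: X < T < U < S < M < V < N < Y < W < P < Q < R.
Counting 8 from the largest end gives M.

M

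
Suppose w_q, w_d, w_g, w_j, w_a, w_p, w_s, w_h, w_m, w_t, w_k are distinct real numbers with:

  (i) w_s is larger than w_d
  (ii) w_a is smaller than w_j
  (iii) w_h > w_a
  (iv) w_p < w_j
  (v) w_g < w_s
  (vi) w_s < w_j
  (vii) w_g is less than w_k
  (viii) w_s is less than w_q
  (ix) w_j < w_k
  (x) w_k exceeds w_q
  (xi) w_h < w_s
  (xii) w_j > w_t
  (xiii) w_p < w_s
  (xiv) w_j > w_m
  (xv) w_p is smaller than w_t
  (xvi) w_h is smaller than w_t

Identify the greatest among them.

w_k

Chaining downward from w_k: directly below it, w_g, w_q, w_j; then w_m, w_a, w_p, w_t, w_s; then w_h, w_d.
That covers every other element, and nothing is given above w_k, so w_k is the greatest.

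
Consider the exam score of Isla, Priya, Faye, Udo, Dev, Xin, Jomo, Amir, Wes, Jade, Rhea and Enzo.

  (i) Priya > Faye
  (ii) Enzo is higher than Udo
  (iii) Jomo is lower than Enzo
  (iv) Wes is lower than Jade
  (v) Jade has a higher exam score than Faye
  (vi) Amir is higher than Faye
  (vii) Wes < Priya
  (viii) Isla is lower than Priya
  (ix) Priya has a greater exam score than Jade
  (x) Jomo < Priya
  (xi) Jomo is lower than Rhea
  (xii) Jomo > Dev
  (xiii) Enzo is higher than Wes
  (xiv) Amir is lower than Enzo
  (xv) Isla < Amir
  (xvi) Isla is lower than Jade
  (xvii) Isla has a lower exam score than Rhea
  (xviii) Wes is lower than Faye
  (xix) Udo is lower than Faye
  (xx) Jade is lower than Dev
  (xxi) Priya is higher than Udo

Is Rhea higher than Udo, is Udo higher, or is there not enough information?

Rhea

The relevant relations are Udo < Faye; Faye < Jade; Jade < Dev; Dev < Jomo; Jomo < Rhea.
Together: Udo < Faye < Jade < Dev < Jomo < Rhea.
So Rhea is higher.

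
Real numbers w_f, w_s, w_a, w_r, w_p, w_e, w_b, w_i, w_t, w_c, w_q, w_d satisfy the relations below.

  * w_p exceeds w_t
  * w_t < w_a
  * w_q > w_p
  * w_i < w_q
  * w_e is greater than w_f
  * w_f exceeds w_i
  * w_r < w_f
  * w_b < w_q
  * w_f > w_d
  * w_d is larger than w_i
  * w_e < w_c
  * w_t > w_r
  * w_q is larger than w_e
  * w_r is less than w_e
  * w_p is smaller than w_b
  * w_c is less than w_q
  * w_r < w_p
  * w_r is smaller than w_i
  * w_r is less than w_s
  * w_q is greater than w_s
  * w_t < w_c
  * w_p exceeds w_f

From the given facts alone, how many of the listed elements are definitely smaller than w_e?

From w_e the given relations immediately reach w_r, w_f.
From those, w_i, w_d — 4 in total.
No other element is forced below w_e by the given relations, so the count is 4.

4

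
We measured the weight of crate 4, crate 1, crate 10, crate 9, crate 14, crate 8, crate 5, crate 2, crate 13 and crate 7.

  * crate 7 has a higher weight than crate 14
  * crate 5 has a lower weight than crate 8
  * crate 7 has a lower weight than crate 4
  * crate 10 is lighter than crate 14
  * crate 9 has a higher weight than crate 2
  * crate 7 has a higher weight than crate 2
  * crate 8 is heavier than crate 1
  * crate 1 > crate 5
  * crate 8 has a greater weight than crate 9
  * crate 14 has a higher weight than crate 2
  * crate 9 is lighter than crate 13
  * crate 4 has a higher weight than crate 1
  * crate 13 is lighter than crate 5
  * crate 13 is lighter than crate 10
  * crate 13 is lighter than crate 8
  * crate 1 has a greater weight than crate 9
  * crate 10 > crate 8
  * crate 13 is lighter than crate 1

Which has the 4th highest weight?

crate 10

The consecutive relations fix a unique order: crate 2 < crate 9 < crate 13 < crate 5 < crate 1 < crate 8 < crate 10 < crate 14 < crate 7 < crate 4.
Counting 4 from the largest end gives crate 10.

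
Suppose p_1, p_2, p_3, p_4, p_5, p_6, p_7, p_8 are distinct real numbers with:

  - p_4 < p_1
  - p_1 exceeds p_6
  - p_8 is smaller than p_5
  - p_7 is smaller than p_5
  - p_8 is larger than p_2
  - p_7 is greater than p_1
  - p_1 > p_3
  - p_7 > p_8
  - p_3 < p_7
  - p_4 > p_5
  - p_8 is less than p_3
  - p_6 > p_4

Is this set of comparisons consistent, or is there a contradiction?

We have p_1 < p_7 stated directly, yet also p_7 < p_5 < p_4 < p_6 < p_1 by chaining the others — so p_7 < p_1. Contradiction.

inconsistent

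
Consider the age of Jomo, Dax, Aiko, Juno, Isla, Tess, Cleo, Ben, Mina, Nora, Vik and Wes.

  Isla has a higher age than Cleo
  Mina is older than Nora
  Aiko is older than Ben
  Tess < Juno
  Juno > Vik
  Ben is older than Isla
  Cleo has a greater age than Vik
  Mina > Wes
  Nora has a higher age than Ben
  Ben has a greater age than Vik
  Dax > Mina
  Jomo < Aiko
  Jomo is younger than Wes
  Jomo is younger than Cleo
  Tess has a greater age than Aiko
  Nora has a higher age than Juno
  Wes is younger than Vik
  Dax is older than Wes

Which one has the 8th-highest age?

Isla

Piecing the relations together gives one ordering: Jomo < Wes < Vik < Cleo < Isla < Ben < Aiko < Tess < Juno < Nora < Mina < Dax.
The 8th largest is Isla.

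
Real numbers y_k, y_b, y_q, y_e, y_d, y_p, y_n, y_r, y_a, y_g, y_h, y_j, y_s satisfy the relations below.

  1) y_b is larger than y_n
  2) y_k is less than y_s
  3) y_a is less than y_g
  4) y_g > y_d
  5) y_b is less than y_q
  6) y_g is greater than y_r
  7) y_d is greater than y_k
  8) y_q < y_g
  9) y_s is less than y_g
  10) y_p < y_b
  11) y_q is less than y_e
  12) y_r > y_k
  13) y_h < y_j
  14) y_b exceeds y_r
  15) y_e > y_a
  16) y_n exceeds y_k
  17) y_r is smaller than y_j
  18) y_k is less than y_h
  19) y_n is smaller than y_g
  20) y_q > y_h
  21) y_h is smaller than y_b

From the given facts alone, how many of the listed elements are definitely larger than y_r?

5

Directly above y_r: y_j, y_b, y_g.
One step further: y_q (4 so far).
One step further: y_e (5 so far).
Nothing else is reachable above y_r; 5 in all.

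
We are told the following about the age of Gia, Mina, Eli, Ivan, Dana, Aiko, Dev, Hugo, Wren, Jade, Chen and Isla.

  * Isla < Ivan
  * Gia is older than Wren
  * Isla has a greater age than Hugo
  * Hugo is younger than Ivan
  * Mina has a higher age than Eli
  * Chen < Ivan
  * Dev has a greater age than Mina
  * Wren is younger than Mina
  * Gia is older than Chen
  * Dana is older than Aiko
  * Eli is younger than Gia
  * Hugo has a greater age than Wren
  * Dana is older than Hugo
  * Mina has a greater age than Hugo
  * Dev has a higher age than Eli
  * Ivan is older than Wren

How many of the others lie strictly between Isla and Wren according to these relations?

The relations place Wren below Isla. An element lies strictly between them when it is forced above Wren and also forced below Isla.
Above Wren: {Hugo, Mina, Dana, Gia, Dev, Ivan}. Below Isla: {Hugo}.
Intersection: {Hugo} — 1.

1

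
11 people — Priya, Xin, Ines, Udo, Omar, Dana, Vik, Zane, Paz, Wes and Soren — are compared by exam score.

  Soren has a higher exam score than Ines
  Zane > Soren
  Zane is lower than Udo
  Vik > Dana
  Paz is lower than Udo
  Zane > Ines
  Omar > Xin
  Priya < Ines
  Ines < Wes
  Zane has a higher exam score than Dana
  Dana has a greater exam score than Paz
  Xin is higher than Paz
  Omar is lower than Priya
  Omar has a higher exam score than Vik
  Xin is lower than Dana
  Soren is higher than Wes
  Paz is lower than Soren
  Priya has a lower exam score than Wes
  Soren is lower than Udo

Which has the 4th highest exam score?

Wes

The consecutive relations fix a unique order: Paz < Xin < Dana < Vik < Omar < Priya < Ines < Wes < Soren < Zane < Udo.
Counting 4 from the largest end gives Wes.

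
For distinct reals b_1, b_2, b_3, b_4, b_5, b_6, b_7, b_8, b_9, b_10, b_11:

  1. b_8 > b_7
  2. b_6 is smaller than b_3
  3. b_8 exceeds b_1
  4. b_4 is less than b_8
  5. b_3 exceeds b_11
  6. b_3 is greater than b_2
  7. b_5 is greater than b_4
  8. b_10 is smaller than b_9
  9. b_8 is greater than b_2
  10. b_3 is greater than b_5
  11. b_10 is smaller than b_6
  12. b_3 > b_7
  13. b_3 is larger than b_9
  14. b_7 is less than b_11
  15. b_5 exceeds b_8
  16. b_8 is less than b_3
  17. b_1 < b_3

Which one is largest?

Chaining downward from b_3: directly below it, b_2, b_7, b_11, b_1, b_9, b_6, b_8, b_5; then b_10, b_4.
That covers every other element, and nothing is given above b_3, so b_3 is the largest.

b_3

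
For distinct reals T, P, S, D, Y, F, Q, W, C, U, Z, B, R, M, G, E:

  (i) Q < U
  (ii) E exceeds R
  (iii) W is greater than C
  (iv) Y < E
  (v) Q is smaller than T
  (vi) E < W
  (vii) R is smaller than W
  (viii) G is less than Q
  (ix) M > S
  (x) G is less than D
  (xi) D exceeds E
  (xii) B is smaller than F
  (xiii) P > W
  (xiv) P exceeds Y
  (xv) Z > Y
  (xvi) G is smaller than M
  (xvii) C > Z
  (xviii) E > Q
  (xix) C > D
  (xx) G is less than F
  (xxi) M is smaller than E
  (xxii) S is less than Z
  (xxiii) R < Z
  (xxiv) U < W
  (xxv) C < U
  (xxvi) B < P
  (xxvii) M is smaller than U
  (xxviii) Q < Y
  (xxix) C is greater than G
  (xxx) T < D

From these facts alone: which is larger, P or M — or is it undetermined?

P

Chaining the given relations: M < E < D < C < U < W < P.
So P is larger.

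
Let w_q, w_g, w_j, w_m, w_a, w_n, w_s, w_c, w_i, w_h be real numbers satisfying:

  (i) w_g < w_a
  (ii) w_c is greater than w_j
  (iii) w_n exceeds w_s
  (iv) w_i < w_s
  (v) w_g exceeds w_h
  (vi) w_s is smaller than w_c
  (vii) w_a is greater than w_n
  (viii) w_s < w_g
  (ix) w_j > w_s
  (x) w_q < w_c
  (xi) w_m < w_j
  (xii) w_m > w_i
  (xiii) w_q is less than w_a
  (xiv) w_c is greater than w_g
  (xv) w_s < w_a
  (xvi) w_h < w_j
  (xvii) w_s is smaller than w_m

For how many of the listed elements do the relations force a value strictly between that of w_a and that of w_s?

2

The relations place w_s below w_a. An element lies strictly between them when it is forced above w_s and also forced below w_a.
Above w_s: {w_m, w_g, w_j, w_n, w_c}. Below w_a: {w_q, w_i, w_h, w_g, w_n}.
Intersection: {w_g, w_n} — 2.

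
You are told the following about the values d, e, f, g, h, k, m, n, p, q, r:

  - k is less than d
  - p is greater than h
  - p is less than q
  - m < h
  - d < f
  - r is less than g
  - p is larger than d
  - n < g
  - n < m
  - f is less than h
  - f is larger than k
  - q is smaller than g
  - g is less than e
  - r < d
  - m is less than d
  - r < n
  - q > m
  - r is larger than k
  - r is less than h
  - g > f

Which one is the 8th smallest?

Piecing the relations together gives one ordering: k < r < n < m < d < f < h < p < q < g < e.
Counting 8 from the smallest end gives p.

p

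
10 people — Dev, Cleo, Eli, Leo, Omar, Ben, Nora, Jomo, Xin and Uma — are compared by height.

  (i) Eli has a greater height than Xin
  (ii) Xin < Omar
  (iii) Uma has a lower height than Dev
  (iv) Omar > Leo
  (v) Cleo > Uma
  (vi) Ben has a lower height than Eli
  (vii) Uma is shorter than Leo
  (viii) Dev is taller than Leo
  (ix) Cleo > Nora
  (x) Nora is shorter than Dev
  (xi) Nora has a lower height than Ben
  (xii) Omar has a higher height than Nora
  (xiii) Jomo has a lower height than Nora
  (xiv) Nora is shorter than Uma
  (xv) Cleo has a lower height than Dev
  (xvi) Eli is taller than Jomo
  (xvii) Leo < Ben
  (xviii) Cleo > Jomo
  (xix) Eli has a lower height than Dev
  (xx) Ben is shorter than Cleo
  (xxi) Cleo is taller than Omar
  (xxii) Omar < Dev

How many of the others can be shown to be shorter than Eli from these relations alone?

6

From Eli the given relations immediately reach Jomo, Xin, Ben.
From those, Nora, Leo — 5 in total.
From those, Uma — 6 in total.
Nothing else is reachable below Eli; 6 in all.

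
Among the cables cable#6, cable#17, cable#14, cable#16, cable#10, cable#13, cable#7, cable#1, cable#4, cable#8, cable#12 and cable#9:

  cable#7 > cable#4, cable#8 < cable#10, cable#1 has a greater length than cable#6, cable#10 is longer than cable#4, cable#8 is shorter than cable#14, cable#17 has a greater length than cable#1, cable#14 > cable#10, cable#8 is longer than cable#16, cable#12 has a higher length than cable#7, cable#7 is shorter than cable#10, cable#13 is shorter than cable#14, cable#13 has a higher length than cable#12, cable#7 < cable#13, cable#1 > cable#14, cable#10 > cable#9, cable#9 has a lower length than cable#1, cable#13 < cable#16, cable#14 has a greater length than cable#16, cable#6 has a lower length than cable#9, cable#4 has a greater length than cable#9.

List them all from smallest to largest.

The consecutive links are each given: cable#6 < cable#9; cable#9 < cable#4; cable#4 < cable#7; cable#7 < cable#12; cable#12 < cable#13; cable#13 < cable#16; cable#16 < cable#8; cable#8 < cable#10; cable#10 < cable#14; cable#14 < cable#1; cable#1 < cable#17.

cable#6 < cable#9 < cable#4 < cable#7 < cable#12 < cable#13 < cable#16 < cable#8 < cable#10 < cable#14 < cable#1 < cable#17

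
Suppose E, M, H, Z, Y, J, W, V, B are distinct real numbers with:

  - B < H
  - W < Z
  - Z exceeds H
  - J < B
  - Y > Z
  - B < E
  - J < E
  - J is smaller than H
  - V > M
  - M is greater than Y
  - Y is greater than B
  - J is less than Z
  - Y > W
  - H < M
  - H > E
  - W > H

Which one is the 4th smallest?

H

Piecing the relations together gives one ordering: J < B < E < H < W < Z < Y < M < V.
The 4th smallest is H.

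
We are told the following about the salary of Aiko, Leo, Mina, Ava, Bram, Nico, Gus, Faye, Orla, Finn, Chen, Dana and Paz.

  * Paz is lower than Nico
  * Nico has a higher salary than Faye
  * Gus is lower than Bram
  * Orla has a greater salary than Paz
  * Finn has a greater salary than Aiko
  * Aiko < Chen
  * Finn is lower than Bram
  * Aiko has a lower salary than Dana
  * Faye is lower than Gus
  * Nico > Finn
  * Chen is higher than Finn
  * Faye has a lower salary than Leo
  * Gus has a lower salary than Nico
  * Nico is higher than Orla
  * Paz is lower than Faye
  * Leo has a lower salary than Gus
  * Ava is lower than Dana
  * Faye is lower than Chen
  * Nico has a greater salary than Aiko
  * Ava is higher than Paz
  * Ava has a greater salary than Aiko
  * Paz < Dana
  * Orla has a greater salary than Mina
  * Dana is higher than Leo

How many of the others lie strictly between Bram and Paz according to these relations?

The relations place Paz below Bram. An element lies strictly between them when it is forced above Paz and also forced below Bram.
Above Paz: {Faye, Leo, Gus, Orla, Nico, Chen, Ava, Dana}. Below Bram: {Aiko, Faye, Leo, Finn, Gus}.
Intersection: {Faye, Leo, Gus} — 3.

3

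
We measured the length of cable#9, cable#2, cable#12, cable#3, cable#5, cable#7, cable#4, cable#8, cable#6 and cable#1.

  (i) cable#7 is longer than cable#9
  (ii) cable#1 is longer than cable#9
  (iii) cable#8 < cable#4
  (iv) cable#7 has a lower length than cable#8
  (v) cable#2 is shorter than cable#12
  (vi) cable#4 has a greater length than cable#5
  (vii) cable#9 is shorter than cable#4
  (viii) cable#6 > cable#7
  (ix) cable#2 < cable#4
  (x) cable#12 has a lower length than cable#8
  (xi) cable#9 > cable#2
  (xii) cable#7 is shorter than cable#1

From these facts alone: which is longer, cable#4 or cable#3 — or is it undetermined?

undetermined

Following every chain through cable#3: nothing is chained to cable#3.
cable#4 is not reached, and no chain runs the other way from cable#4 to cable#3.
So the given relations leave the order of cable#3 and cable#4 undetermined.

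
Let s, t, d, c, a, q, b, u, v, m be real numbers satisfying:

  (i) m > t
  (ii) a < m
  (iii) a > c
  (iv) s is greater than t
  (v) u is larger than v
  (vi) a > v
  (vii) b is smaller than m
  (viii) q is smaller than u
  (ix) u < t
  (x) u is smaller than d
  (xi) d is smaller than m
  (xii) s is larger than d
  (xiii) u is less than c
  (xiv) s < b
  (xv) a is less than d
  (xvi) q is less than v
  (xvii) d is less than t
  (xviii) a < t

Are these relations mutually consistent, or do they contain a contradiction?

consistent

Every relation is compatible with q < v < u < c < a < d < t < s < b < m; the set is consistent.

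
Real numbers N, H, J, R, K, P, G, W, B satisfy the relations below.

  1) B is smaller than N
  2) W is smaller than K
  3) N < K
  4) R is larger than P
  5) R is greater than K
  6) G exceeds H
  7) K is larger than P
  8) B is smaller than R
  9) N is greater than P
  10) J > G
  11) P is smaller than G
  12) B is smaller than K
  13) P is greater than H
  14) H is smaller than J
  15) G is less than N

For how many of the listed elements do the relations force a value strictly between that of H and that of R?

4

Chaining upward from H reaches: P, G, N, J, K.
Chaining downward from R reaches: B, P, G, W, N, K.
Strictly between H and R are those in both lists: P, G, N, K — 4 elements.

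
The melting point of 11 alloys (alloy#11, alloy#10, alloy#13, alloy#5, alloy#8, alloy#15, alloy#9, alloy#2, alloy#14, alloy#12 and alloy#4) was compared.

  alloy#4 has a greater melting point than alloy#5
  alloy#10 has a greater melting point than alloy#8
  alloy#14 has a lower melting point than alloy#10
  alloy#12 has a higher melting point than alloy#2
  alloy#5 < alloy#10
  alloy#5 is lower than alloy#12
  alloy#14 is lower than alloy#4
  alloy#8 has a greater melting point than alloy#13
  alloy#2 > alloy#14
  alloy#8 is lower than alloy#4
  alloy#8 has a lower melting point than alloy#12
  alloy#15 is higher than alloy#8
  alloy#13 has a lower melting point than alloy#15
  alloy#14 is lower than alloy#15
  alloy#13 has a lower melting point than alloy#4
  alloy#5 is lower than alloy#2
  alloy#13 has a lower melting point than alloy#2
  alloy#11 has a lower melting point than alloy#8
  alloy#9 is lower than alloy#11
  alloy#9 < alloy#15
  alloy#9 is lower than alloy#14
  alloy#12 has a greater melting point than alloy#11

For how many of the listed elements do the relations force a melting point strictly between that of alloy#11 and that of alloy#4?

1

Chaining upward from alloy#11 reaches: alloy#8, alloy#15, alloy#12, alloy#10.
Chaining downward from alloy#4 reaches: alloy#9, alloy#13, alloy#5, alloy#14, alloy#8.
Strictly between alloy#11 and alloy#4 are those in both lists: alloy#8 — 1 element.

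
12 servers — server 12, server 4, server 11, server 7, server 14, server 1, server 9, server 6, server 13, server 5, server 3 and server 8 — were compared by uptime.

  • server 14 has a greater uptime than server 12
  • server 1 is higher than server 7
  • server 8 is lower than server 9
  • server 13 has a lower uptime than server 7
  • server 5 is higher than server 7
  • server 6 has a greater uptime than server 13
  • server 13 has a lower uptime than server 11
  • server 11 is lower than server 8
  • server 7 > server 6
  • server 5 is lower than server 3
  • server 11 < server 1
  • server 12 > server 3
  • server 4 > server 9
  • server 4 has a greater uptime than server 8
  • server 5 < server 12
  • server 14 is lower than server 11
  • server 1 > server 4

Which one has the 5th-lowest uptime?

The consecutive relations fix a unique order: server 13 < server 6 < server 7 < server 5 < server 3 < server 12 < server 14 < server 11 < server 8 < server 9 < server 4 < server 1.
Counting 5 from the smallest end gives server 3.

server 3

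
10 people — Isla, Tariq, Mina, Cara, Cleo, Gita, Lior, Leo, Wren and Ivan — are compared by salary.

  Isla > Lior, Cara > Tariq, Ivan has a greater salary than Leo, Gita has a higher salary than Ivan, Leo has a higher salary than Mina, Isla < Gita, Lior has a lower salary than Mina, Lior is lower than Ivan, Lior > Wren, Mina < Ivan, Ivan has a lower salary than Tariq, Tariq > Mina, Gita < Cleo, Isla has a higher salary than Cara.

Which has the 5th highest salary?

The consecutive relations fix a unique order: Wren < Lior < Mina < Leo < Ivan < Tariq < Cara < Isla < Gita < Cleo.
Counting 5 from the largest end gives Tariq.

Tariq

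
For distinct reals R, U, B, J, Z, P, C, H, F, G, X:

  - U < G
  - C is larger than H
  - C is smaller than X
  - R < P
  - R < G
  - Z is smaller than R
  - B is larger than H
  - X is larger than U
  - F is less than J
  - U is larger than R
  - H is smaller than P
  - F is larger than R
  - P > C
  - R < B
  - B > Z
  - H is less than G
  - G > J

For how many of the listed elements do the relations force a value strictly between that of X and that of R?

1

Chaining upward from R reaches: F, B, U, J, P, G.
Chaining downward from X reaches: Z, H, U, C.
Strictly between R and X are those in both lists: U — 1 element.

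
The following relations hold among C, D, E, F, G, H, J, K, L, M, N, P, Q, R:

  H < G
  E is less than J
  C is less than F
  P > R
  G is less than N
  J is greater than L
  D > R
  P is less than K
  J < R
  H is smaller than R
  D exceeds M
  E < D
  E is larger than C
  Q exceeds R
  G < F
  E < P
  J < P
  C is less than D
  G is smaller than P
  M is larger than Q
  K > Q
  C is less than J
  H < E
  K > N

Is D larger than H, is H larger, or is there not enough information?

Following the relations from H: H < E < J < R < Q < M < D.
So D is larger.

D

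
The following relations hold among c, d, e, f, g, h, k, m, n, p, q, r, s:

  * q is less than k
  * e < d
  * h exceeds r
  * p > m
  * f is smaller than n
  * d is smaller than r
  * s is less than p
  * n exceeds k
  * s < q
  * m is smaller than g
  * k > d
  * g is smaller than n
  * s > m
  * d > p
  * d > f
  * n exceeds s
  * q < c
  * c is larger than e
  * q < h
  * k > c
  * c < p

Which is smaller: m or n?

The relevant relations are m < s; s < q; q < c; c < p; p < d; d < k; k < n.
Chaining these gives m < s < q < c < p < d < k < n.
So m < n; m is the smaller of the two.

m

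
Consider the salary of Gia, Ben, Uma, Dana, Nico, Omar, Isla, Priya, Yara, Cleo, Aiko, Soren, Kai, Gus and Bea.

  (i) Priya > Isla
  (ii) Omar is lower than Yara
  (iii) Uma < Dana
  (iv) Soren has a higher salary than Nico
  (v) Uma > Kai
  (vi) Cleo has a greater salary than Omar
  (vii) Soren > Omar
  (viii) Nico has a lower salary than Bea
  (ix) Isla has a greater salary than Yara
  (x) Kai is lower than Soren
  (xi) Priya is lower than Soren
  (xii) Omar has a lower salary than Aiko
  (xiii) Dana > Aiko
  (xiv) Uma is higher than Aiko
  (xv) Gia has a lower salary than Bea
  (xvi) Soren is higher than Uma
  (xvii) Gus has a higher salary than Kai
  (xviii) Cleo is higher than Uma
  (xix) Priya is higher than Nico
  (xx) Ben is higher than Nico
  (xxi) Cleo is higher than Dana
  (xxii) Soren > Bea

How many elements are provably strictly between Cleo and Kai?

2

Chaining upward from Kai reaches: Uma, Dana, Gus, Soren.
Chaining downward from Cleo reaches: Omar, Aiko, Uma, Dana.
Strictly between Kai and Cleo are those in both lists: Uma, Dana — 2 elements.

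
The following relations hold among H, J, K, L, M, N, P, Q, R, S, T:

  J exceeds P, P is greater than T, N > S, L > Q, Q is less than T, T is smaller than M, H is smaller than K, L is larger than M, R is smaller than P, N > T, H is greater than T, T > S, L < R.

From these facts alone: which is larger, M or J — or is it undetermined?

M < L and L < R give M < R.
With R < P: M < L < R < P.
With P < J: M < L < R < P < J.
So J is larger.

J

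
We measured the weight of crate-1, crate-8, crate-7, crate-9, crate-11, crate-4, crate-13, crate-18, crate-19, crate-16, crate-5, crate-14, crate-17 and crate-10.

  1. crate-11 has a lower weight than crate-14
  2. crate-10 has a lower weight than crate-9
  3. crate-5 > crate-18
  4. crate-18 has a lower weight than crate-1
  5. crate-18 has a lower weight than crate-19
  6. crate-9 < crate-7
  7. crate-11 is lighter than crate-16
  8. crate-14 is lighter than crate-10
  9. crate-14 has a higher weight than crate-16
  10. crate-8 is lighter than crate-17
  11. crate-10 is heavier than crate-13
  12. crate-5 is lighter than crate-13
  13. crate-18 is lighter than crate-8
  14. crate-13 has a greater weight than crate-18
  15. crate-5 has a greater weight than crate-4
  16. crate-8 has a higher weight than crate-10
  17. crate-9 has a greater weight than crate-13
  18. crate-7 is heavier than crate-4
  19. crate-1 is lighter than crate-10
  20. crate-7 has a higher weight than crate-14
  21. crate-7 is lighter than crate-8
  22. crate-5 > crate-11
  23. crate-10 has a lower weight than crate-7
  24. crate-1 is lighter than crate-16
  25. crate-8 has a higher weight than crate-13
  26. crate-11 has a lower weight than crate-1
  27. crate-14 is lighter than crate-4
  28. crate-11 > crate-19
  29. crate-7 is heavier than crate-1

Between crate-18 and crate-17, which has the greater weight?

crate-17

crate-18 < crate-19 and crate-19 < crate-11 give crate-18 < crate-11.
Then crate-11 < crate-1 extends the chain to crate-1.
With crate-1 < crate-16: crate-18 < crate-19 < crate-11 < crate-1 < crate-16.
With crate-16 < crate-14: crate-18 < crate-19 < crate-11 < crate-1 < crate-16 < crate-14.
Then crate-14 < crate-4 extends the chain to crate-4.
Then crate-4 < crate-5 extends the chain to crate-5.
Then crate-5 < crate-13 extends the chain to crate-13.
With crate-13 < crate-10: crate-18 < crate-19 < crate-11 < crate-1 < crate-16 < crate-14 < crate-4 < crate-5 < crate-13 < crate-10.
With crate-10 < crate-9: crate-18 < crate-19 < crate-11 < crate-1 < crate-16 < crate-14 < crate-4 < crate-5 < crate-13 < crate-10 < crate-9.
With crate-9 < crate-7: crate-18 < crate-19 < crate-11 < crate-1 < crate-16 < crate-14 < crate-4 < crate-5 < crate-13 < crate-10 < crate-9 < crate-7.
Then crate-7 < crate-8 extends the chain to crate-8.
Then crate-8 < crate-17 extends the chain to crate-17.
So crate-18 < crate-17; crate-17 is the heavier of the two.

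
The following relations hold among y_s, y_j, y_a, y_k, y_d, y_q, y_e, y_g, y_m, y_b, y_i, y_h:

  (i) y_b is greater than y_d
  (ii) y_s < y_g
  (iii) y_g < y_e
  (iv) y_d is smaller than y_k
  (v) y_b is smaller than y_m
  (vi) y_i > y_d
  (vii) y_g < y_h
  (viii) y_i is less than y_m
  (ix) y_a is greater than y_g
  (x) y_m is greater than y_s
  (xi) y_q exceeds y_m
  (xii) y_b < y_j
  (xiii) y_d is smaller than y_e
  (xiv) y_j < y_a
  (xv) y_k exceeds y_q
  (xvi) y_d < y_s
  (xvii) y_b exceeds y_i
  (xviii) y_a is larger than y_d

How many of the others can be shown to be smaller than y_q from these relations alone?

5

From y_q the given relations immediately reach y_m.
From those, y_i, y_s, y_b — 4 in total.
From those, y_d — 5 in total.
No other element is forced below y_q by the given relations, so the count is 5.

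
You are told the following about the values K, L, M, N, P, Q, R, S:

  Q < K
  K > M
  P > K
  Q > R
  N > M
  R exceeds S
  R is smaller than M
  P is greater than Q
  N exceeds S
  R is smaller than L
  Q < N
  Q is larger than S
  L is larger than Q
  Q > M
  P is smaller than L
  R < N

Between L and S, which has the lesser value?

Link the given pairs in sequence: S < R; R < M; M < Q; Q < K; K < P; P < L.
Chaining these gives S < R < M < Q < K < P < L.
So S < L; S is the smaller of the two.

S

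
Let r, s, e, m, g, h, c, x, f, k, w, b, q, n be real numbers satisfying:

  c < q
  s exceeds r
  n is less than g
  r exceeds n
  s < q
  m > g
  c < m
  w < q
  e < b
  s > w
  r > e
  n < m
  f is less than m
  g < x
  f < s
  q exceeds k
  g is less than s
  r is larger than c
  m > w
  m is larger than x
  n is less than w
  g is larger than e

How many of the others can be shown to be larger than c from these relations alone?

4

Directly above c: m, r, q.
One step further: s (4 so far).
No other element is forced above c by the given relations, so the count is 4.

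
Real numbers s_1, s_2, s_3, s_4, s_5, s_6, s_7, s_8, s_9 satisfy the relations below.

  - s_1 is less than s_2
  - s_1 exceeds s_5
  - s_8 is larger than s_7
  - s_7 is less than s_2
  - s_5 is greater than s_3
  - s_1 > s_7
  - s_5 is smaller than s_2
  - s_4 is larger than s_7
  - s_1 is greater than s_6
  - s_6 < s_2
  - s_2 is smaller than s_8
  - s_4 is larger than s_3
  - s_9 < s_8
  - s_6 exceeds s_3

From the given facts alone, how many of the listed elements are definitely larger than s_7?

Directly above s_7: s_1, s_4, s_2, s_8.
No other element is forced above s_7 by the given relations, so the count is 4.

4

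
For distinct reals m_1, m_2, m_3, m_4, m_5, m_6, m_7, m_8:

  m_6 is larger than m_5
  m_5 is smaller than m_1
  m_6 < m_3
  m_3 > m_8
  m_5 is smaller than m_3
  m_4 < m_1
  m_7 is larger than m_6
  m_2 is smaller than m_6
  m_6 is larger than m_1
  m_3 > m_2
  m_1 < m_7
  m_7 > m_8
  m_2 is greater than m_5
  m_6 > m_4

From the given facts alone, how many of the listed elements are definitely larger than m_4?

4

Directly above m_4: m_1, m_6.
One step further: m_3, m_7 (4 so far).
Nothing else is reachable above m_4; 4 in all.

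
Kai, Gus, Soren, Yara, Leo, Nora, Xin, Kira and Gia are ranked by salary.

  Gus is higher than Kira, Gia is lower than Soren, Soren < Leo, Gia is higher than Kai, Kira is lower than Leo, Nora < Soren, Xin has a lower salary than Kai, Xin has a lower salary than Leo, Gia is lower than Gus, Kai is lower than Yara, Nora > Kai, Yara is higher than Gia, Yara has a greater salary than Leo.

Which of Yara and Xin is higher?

Chaining the given relations: Xin < Kai < Nora < Soren < Leo < Yara.
So Xin < Yara; Yara is the higher of the two.

Yara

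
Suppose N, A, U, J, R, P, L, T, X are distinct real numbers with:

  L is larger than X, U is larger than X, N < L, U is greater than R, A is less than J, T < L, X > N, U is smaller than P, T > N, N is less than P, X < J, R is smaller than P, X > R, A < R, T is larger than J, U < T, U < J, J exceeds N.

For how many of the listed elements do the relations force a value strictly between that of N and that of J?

2

Chaining upward from N reaches: X, U, P, T, L.
Chaining downward from J reaches: A, R, X, U.
Strictly between N and J are those in both lists: X, U — 2 elements.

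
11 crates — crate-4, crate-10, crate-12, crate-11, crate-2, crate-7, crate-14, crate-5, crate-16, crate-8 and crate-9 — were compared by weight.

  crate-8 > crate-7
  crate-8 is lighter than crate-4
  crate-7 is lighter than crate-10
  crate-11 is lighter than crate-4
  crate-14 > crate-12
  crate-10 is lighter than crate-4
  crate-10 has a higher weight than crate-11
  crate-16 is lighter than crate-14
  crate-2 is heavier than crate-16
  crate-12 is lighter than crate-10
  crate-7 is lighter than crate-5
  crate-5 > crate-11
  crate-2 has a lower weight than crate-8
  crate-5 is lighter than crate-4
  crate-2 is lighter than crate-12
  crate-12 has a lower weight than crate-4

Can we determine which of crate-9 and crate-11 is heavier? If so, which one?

Following every chain through crate-11: above crate-11 we get crate-5, crate-10, crate-4.
crate-9 is not reached, and no chain runs the other way from crate-9 to crate-11.
So the given relations leave the order of crate-11 and crate-9 undetermined.

undetermined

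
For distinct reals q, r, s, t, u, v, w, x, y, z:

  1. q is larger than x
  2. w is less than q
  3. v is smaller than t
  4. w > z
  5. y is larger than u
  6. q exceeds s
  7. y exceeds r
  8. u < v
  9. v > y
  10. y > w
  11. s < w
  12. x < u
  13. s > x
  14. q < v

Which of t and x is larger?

t

x < s and s < w give x < w.
With w < y: x < s < w < y.
Then y < v extends the chain to v.
With v < t: x < s < w < y < v < t.
So x < t; t is the larger of the two.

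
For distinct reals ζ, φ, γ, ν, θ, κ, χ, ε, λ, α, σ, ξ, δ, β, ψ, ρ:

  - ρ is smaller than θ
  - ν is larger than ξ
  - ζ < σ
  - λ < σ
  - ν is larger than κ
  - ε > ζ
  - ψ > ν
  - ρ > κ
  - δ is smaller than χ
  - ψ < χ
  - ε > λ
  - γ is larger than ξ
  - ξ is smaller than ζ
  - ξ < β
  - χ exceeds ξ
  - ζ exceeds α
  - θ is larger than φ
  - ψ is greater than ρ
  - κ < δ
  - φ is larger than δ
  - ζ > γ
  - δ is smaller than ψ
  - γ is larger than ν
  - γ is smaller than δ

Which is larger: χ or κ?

Following the relations from κ: κ < ν < γ < δ < ψ < χ.
So κ < χ; χ is the larger of the two.

χ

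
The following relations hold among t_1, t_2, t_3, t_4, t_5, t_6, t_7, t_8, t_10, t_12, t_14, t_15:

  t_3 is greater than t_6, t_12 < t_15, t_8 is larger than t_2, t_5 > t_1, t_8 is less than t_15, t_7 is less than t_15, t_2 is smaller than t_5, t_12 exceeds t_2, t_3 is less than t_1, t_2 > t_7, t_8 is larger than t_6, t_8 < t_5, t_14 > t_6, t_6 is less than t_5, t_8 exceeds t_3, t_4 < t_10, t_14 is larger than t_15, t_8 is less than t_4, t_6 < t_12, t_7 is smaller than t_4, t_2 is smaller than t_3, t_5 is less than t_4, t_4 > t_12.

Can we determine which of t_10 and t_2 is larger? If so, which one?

t_2 < t_3 and t_3 < t_1 give t_2 < t_1.
Then t_1 < t_5 extends the chain to t_5.
Then t_5 < t_4 extends the chain to t_4.
With t_4 < t_10: t_2 < t_3 < t_1 < t_5 < t_4 < t_10.
So t_10 is larger.

t_10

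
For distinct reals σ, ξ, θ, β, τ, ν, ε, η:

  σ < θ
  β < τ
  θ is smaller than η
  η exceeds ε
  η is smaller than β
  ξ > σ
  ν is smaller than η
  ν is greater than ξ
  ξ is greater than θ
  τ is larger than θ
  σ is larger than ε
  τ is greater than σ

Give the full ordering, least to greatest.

Each adjacent pair is fixed by a given relation: ε < σ; σ < θ; θ < ξ; ξ < ν; ν < η; η < β; β < τ. Chaining them end to end gives the full order.

ε < σ < θ < ξ < ν < η < β < τ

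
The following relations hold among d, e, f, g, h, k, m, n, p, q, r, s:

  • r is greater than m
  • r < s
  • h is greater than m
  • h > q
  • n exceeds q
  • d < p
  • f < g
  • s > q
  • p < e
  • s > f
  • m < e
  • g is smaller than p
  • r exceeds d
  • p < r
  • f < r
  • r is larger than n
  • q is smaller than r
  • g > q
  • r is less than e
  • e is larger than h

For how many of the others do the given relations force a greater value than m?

From m the given relations immediately reach r, h, e.
From those, s — 4 in total.
No other element is forced above m by the given relations, so the count is 4.

4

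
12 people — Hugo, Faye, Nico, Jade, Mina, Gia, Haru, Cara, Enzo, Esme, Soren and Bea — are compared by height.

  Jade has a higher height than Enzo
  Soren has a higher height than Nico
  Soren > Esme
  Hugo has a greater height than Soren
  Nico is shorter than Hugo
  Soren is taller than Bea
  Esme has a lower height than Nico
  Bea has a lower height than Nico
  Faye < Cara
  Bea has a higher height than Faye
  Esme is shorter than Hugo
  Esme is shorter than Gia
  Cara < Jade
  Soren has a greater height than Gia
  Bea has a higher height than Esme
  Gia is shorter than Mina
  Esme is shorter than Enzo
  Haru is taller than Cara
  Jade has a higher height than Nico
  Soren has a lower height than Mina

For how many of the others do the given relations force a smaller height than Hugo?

6

From Hugo the given relations immediately reach Esme, Nico, Soren.
From those, Bea, Gia — 5 in total.
From those, Faye — 6 in total.
No other element is forced below Hugo by the given relations, so the count is 6.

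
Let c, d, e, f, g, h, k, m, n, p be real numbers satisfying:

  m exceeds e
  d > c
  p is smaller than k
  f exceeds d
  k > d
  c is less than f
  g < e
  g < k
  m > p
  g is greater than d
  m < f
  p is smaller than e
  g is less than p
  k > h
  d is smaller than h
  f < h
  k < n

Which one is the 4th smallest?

The consecutive relations fix a unique order: c < d < g < p < e < m < f < h < k < n.
Counting 4 from the smallest end gives p.

p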